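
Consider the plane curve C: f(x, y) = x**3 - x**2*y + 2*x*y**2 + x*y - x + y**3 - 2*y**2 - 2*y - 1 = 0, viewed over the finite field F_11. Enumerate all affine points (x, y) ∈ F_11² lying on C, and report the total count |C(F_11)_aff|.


Affine F_11-points: {(1, 4), (1, 8), (1, 10), (2, 7), (3, 7), (4, 5), (4, 6), (5, 9), (6, 0), (8, 2), (9, 6), (10, 3)}; count = 12.

For each of the 121 pairs (x, y) ∈ F_11², evaluate f(x, y) mod 11. Record the zeros.
  x = 0: [0↦10, 1↦7, 2↦6, 3↦2, 4↦1, 5↦9, 6↦10, 7↦10, 8↦4, 9↦9, 10↦9]  zeros at y ∈ ∅
  x = 1: [0↦10, 1↦9, 2↦3, 3↦9, 4↦0, 5↦4, 6↦5, 7↦9, 8↦0, 9↦6, 10↦0]  zeros at y ∈ {4, 8, 10}
  x = 2: [0↦5, 1↦4, 2↦2, 3↦5, 4↦8, 5↦6, 6↦5, 7↦0, 8↦8, 9↦2, 10↦10]  zeros at y ∈ {7}
  x = 3: [0↦1, 1↦9, 2↦9, 3↦7, 4↦9, 5↦10, 6↦5, 7↦0, 8↦1, 9↦3, 10↦1]  zeros at y ∈ {7}
  x = 4: [0↦4, 1↦8, 2↦8, 3↦10, 4↦9, 5↦0, 6↦0, 7↦4, 8↦7, 9↦4, 10↦1]  zeros at y ∈ {5, 6}
  x = 5: [0↦9, 1↦7, 2↦5, 3↦9, 4↦3, 5↦4, 6↦7, 7↦7, 8↦10, 9↦0, 10↦5]  zeros at y ∈ {9}
  x = 6: [0↦0, 1↦1, 2↦6, 3↦10, 4↦8, 5↦6, 6↦10, 7↦4, 8↦5, 9↦8, 10↦8]  zeros at y ∈ {0}
  x = 7: [0↦5, 1↦7, 2↦6, 3↦8, 4↦8, 5↦1, 6↦4, 7↦1, 8↦9, 9↦1, 10↦5]  zeros at y ∈ ∅
  x = 8: [0↦8, 1↦9, 2↦0, 3↦9, 4↦9, 5↦6, 6↦6, 7↦4, 8↦6, 9↦7, 10↦2]  zeros at y ∈ {2}
  x = 9: [0↦4, 1↦2, 2↦5, 3↦8, 4↦6, 5↦5, 6↦0, 7↦8, 8↦2, 9↦10, 10↦5]  zeros at y ∈ {6}
  x = 10: [0↦10, 1↦3, 2↦5, 3↦0, 4↦5, 5↦4, 6↦3, 7↦8, 8↦3, 9↦5, 10↦9]  zeros at y ∈ {3}
Collecting zeros: affine points = {(1, 4), (1, 8), (1, 10), (2, 7), (3, 7), (4, 5), (4, 6), (5, 9), (6, 0), (8, 2), (9, 6), (10, 3)}.
Total count |C(F_11)_aff| = 12.


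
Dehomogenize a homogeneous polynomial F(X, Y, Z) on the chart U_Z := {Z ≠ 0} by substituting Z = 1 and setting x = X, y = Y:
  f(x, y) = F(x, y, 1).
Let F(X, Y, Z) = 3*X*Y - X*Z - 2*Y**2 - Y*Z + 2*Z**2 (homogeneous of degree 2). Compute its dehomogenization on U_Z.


f(x, y) = 3*x*y - x - 2*y**2 - y + 2

On U_Z we set Z = 1. Each monomial c·X^i·Y^j·Z^k in F becomes c·x^i·y^j·1^k = c·x^i·y^j.
Substituting Z = 1: F(X, Y, 1) = 3*x*y - x - 2*y**2 - y + 2.
Note: deg(f) ≤ deg(F) = 2; strict inequality happens when F is divisible by Z (lost terms).


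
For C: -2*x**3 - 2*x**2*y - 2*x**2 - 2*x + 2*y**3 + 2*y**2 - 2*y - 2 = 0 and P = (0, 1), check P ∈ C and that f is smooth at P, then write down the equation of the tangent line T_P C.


Tangent line at P: -2*x + 8*y - 8 = 0.

Step 1: f(0, 1) = 0, so P lies on C.
Step 2: partial derivatives
  f_x(x, y) = -6*x**2 - 4*x*y - 4*x - 2, f_y(x, y) = -2*x**2 + 6*y**2 + 4*y - 2.
  f_x(P) = -2, f_y(P) = 8 (gradient nonzero, so P is smooth).
Step 3: tangent line at P: -2·(x − 0) + 8·(y − 1) = 0.
Expanding: -2*x + 8*y - 8 = 0.


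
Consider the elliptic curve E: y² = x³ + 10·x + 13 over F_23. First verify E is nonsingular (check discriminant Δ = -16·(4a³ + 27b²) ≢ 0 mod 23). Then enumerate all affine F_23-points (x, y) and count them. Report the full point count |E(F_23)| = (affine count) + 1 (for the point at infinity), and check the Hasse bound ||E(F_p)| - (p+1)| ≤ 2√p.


Affine points = {(0, 6), (0, 17), (1, 1), (1, 22), (2, 8), (2, 15), (3, 1), (3, 22), (4, 5), (4, 18), (5, 2), (5, 21), (6, 6), (6, 17), (7, 9), (7, 14), (9, 2), (9, 21), (10, 3), (10, 20), (17, 6), (17, 17), (19, 1), (19, 22), (20, 5), (20, 18), (21, 10), (21, 13), (22, 5), (22, 18)}; affine count = 30; |E(F_23)| = 31.

Discriminant check: Δ ∝ 4a³ + 27b² = 4·10³ + 27·13² = 4·1000 + 27·169 ≡ 7 (mod 23). Nonzero ⇒ E is nonsingular.
For each x ∈ F_23, compute rhs = x³ + 10·x + 13 mod 23, then count y ∈ F_23 with y² ≡ rhs.
  x = 0: rhs = 13, matching y values: 6, 17 (2 points).
  x = 1: rhs = 1, matching y values: 1, 22 (2 points).
  x = 2: rhs = 18, matching y values: 8, 15 (2 points).
  x = 3: rhs = 1, matching y values: 1, 22 (2 points).
  x = 4: rhs = 2, matching y values: 5, 18 (2 points).
  x = 5: rhs = 4, matching y values: 2, 21 (2 points).
  x = 6: rhs = 13, matching y values: 6, 17 (2 points).
  x = 7: rhs = 12, matching y values: 9, 14 (2 points).
  x = 8: rhs = 7, matching y values: none (0 points).
  x = 9: rhs = 4, matching y values: 2, 21 (2 points).
  x = 10: rhs = 9, matching y values: 3, 20 (2 points).
  x = 11: rhs = 5, matching y values: none (0 points).
  x = 12: rhs = 21, matching y values: none (0 points).
  x = 13: rhs = 17, matching y values: none (0 points).
  x = 14: rhs = 22, matching y values: none (0 points).
  x = 15: rhs = 19, matching y values: none (0 points).
  x = 16: rhs = 14, matching y values: none (0 points).
  x = 17: rhs = 13, matching y values: 6, 17 (2 points).
  x = 18: rhs = 22, matching y values: none (0 points).
  x = 19: rhs = 1, matching y values: 1, 22 (2 points).
  x = 20: rhs = 2, matching y values: 5, 18 (2 points).
  x = 21: rhs = 8, matching y values: 10, 13 (2 points).
  x = 22: rhs = 2, matching y values: 5, 18 (2 points).
Total affine count: 30.
Full point count |E(F_23)| = 30 + 1 = 31.
Hasse bound: |31 − (23+1)| = |7| = 7 ≤ 2√23 ≈ 9.5917 ✓.


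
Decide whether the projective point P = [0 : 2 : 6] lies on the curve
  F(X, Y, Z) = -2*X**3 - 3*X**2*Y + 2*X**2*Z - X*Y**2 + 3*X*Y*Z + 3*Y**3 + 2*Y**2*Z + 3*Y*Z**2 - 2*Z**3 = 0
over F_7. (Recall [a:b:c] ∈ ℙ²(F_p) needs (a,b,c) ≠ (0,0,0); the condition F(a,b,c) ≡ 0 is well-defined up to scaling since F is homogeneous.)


F(0,2,6) ≡ 3 (mod 7); P is NOT on the curve.

Evaluate F(0, 2, 6) term-by-term (mod 7).
  -2*X**3 ↦ -2·0·1·1 = 0
  -3*X**2*Y ↦ -3·0·2·1 = 0
  2*X**2*Z ↦ 2·0·1·6 = 0
  -X*Y**2 ↦ -1·0·4·1 = 0
  3*X*Y*Z ↦ 3·0·2·6 = 0
  3*Y**3 ↦ 3·1·8·1 = 24
  2*Y**2*Z ↦ 2·1·4·6 = 48
  3*Y*Z**2 ↦ 3·1·2·36 = 216
  -2*Z**3 ↦ -2·1·1·216 = -432
Sum: F(0, 2, 6) = (0) + (0) + (0) + (0) + (0) + (24) + (48) + (216) + (-432) = -144.
Reducing mod 7: -144 ≡ 3 (mod 7).
Since F(a, b, c) ≡ 3 ≠ 0 (mod 7), P does NOT lie on the curve.


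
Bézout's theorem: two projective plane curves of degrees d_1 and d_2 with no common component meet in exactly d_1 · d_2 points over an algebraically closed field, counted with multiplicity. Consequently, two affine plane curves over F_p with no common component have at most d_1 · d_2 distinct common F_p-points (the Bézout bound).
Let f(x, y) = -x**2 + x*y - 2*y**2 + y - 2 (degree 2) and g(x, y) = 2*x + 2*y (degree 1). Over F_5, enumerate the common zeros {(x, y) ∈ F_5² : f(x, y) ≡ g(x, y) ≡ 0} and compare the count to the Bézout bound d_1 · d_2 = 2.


Common zeros: {(2, 3), (4, 1)}; count = 2; Bézout bound = 2.

deg(f) = 2, deg(g) = 1, so Bézout bound = 2.
Scan x ∈ F_5. For each x, list the y ∈ F_5 with f(x, y) ≡ 0 and those with g(x, y) ≡ 0 (mod 5); the common zeros in that column are the intersection.
  x = 0: f ≡ 0 at y ∈ {4}; g ≡ 0 at y ∈ {0}; common: ∅.
  x = 1: f ≡ 0 at y ∈ {3}; g ≡ 0 at y ∈ {4}; common: ∅.
  x = 2: f ≡ 0 at y ∈ {1, 3}; g ≡ 0 at y ∈ {3}; common: {3}.
  x = 3: f ≡ 0 at y ∈ ∅; g ≡ 0 at y ∈ {2}; common: ∅.
  x = 4: f ≡ 0 at y ∈ {1, 4}; g ≡ 0 at y ∈ {1}; common: {1}.
Collecting: common zeros = {(2, 3), (4, 1)}, so the count is 2.
Comparison with the Bézout bound: 2 ≤ 2 = deg(f)·deg(g), as expected for curves with no common component (the bound is attained).


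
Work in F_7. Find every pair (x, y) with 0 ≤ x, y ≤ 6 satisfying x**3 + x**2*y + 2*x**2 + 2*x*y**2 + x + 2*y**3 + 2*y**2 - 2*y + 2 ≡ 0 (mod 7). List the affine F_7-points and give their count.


Affine F_7-points: {(0, 4), (2, 4), (3, 2), (3, 6), (4, 5), (5, 0), (5, 3), (5, 5), (6, 4)}; count = 9.

For each of the 49 pairs (x, y) ∈ F_7², evaluate f(x, y) mod 7. Record the zeros.
  x = 0: [0↦2, 1↦4, 2↦1, 3↦5, 4↦0, 5↦5, 6↦4]  zeros at y ∈ {4}
  x = 1: [0↦6, 1↦4, 2↦1, 3↦2, 4↦5, 5↦1, 6↦2]  zeros at y ∈ ∅
  x = 2: [0↦6, 1↦2, 2↦1, 3↦1, 4↦0, 5↦3, 6↦1]  zeros at y ∈ {4}
  x = 3: [0↦1, 1↦4, 2↦0, 3↦1, 4↦5, 5↦3, 6↦0]  zeros at y ∈ {2, 6}
  x = 4: [0↦4, 1↦2, 2↦4, 3↦1, 4↦5, 5↦0, 6↦5]  zeros at y ∈ {5}
  x = 5: [0↦0, 1↦2, 2↦5, 3↦0, 4↦6, 5↦0, 6↦1]  zeros at y ∈ {0, 3, 5}
  x = 6: [0↦2, 1↦3, 2↦2, 3↦4, 4↦0, 5↦2, 6↦1]  zeros at y ∈ {4}
Collecting zeros: affine points = {(0, 4), (2, 4), (3, 2), (3, 6), (4, 5), (5, 0), (5, 3), (5, 5), (6, 4)}.
Total count |C(F_7)_aff| = 9.


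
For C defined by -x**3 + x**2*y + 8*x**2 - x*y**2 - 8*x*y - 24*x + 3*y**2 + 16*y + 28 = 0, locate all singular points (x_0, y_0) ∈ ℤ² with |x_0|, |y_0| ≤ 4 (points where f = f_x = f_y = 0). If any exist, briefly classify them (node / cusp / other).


Singular points: {(2, -2)}; classification: cusp.

Compute partial derivatives:
  f_x = -3*x**2 + 2*x*y + 16*x - y**2 - 8*y - 24.
  f_y = x**2 - 2*x*y - 8*x + 6*y + 16.
Scan x_0 ∈ {−4, ..., 4}. For each x_0, f_y(x_0, y) is a polynomial in y; find its integer roots y ∈ {−4, ..., 4}, then test f_x and f at those candidates.
  x = -4: f_y(-4, y) = 14*y + 64; no integer root y with |y| ≤ 4.
  x = -3: f_y(-3, y) = 12*y + 49; no integer root y with |y| ≤ 4.
  x = -2: f_y(-2, y) = 10*y + 36; no integer root y with |y| ≤ 4.
  x = -1: f_y(-1, y) = 8*y + 25; no integer root y with |y| ≤ 4.
  x = 0: f_y(0, y) = 6*y + 16; no integer root y with |y| ≤ 4.
  x = 1: f_y(1, y) = 4*y + 9; no integer root y with |y| ≤ 4.
  x = 2: f_y(2, y) = 2*y + 4; vanishes at y ∈ {-2}. (2, -2): f_x = 0, f = 0 — SINGULAR.
  x = 3: f_y(3, y) = 1; no integer root y with |y| ≤ 4.
  x = 4: f_y(4, y) = -2*y; vanishes at y ∈ {0}. (4, 0): f_x = -8 ≠ 0.
Only singular point on the grid: (2, -2).
Classify: substitute x = 2 + u, y = -2 + v and expand: f = -u**3 + u**2*v - u*v**2 + v**2.
No constant or linear terms (consistent with a singular point). Quadratic part: v**2. Cubic part: -u**3 + u**2*v - u*v**2.
The quadratic part v**2 is a perfect square, so there is a single (double) tangent line v = 0, i.e. y = -2. Restricting the cubic part to that line (v = 0) leaves -u**3 ≠ 0, so f is not divisible by v and the branch is v² ≈ u**3 to lowest order — this is a cusp.
Classification: cusp.


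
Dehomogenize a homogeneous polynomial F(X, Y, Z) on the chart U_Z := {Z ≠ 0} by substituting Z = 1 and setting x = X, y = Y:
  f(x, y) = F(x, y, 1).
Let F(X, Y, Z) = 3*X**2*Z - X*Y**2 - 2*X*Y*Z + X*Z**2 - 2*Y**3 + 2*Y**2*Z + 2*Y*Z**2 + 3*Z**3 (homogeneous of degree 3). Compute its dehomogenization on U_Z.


f(x, y) = 3*x**2 - x*y**2 - 2*x*y + x - 2*y**3 + 2*y**2 + 2*y + 3

On U_Z we set Z = 1. Each monomial c·X^i·Y^j·Z^k in F becomes c·x^i·y^j·1^k = c·x^i·y^j.
Substituting Z = 1: F(X, Y, 1) = 3*x**2 - x*y**2 - 2*x*y + x - 2*y**3 + 2*y**2 + 2*y + 3.
Note: deg(f) ≤ deg(F) = 3; strict inequality happens when F is divisible by Z (lost terms).


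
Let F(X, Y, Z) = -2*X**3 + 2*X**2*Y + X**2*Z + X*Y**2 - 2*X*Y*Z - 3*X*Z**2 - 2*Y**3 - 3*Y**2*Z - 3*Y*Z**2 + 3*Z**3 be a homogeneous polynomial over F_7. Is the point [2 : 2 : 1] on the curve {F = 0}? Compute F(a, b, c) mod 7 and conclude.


F(2,2,1) ≡ 2 (mod 7); P is NOT on the curve.

Evaluate F(2, 2, 1) term-by-term (mod 7).
  -2*X**3 ↦ -2·8·1·1 = -16
  2*X**2*Y ↦ 2·4·2·1 = 16
  X**2*Z ↦ 1·4·1·1 = 4
  X*Y**2 ↦ 1·2·4·1 = 8
  -2*X*Y*Z ↦ -2·2·2·1 = -8
  -3*X*Z**2 ↦ -3·2·1·1 = -6
  -2*Y**3 ↦ -2·1·8·1 = -16
  -3*Y**2*Z ↦ -3·1·4·1 = -12
  -3*Y*Z**2 ↦ -3·1·2·1 = -6
  3*Z**3 ↦ 3·1·1·1 = 3
Sum: F(2, 2, 1) = (-16) + (16) + (4) + (8) + (-8) + (-6) + (-16) + (-12) + (-6) + (3) = -33.
Reducing mod 7: -33 ≡ 2 (mod 7).
Since F(a, b, c) ≡ 2 ≠ 0 (mod 7), P does NOT lie on the curve.


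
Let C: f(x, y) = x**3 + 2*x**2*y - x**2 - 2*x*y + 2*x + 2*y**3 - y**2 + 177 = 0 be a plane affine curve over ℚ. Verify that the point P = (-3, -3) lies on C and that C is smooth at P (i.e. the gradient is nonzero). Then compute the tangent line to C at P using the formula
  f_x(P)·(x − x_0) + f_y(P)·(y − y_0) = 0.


Tangent line at P: 77*x + 84*y + 483 = 0.

Step 1: f(-3, -3) = 0, so P lies on C.
Step 2: partial derivatives
  f_x(x, y) = 3*x**2 + 4*x*y - 2*x - 2*y + 2, f_y(x, y) = 2*x**2 - 2*x + 6*y**2 - 2*y.
  f_x(P) = 77, f_y(P) = 84 (gradient nonzero, so P is smooth).
Step 3: tangent line at P: 77·(x − -3) + 84·(y − -3) = 0.
Expanding: 77*x + 84*y + 483 = 0.


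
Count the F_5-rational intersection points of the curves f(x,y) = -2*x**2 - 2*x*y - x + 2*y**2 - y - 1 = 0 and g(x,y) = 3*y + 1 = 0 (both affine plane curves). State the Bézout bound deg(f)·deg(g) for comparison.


Common zeros: {(1, 3), (3, 3)}; count = 2; Bézout bound = 2.

deg(f) = 2, deg(g) = 1, so Bézout bound = 2.
Scan x ∈ F_5. For each x, list the y ∈ F_5 with f(x, y) ≡ 0 and those with g(x, y) ≡ 0 (mod 5); the common zeros in that column are the intersection.
  x = 0: f ≡ 0 at y ∈ {1, 2}; g ≡ 0 at y ∈ {3}; common: ∅.
  x = 1: f ≡ 0 at y ∈ {1, 3}; g ≡ 0 at y ∈ {3}; common: {3}.
  x = 2: f ≡ 0 at y ∈ ∅; g ≡ 0 at y ∈ {3}; common: ∅.
  x = 3: f ≡ 0 at y ∈ {3}; g ≡ 0 at y ∈ {3}; common: {3}.
  x = 4: f ≡ 0 at y ∈ ∅; g ≡ 0 at y ∈ {3}; common: ∅.
Collecting: common zeros = {(1, 3), (3, 3)}, so the count is 2.
Comparison with the Bézout bound: 2 ≤ 2 = deg(f)·deg(g), as expected for curves with no common component (the bound is attained).


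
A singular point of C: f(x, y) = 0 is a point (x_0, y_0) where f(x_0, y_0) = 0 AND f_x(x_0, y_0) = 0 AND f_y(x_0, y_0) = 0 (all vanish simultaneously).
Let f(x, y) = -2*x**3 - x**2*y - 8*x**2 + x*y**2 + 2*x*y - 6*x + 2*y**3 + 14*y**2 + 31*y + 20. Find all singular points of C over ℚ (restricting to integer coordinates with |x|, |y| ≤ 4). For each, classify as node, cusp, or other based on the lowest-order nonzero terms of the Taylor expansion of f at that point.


Singular points: {(-1, -2)}; classification: cusp.

Compute partial derivatives:
  f_x = -6*x**2 - 2*x*y - 16*x + y**2 + 2*y - 6.
  f_y = -x**2 + 2*x*y + 2*x + 6*y**2 + 28*y + 31.
Scan x_0 ∈ {−4, ..., 4}. For each x_0, f_y(x_0, y) is a polynomial in y; find its integer roots y ∈ {−4, ..., 4}, then test f_x and f at those candidates.
  x = -4: f_y(-4, y) = 6*y**2 + 20*y + 7; no integer root y with |y| ≤ 4.
  x = -3: f_y(-3, y) = 6*y**2 + 22*y + 16; vanishes at y ∈ {-1}. (-3, -1): f_x = -19 ≠ 0.
  x = -2: f_y(-2, y) = 6*y**2 + 24*y + 23; no integer root y with |y| ≤ 4.
  x = -1: f_y(-1, y) = 6*y**2 + 26*y + 28; vanishes at y ∈ {-2}. (-1, -2): f_x = 0, f = 0 — SINGULAR.
  x = 0: f_y(0, y) = 6*y**2 + 28*y + 31; no integer root y with |y| ≤ 4.
  x = 1: f_y(1, y) = 6*y**2 + 30*y + 32; no integer root y with |y| ≤ 4.
  x = 2: f_y(2, y) = 6*y**2 + 32*y + 31; no integer root y with |y| ≤ 4.
  x = 3: f_y(3, y) = 6*y**2 + 34*y + 28; vanishes at y ∈ {-1}. (3, -1): f_x = -103 ≠ 0.
  x = 4: f_y(4, y) = 6*y**2 + 36*y + 23; no integer root y with |y| ≤ 4.
Only singular point on the grid: (-1, -2).
Classify: substitute x = -1 + u, y = -2 + v and expand: f = -2*u**3 - u**2*v + u*v**2 + 2*v**3 + v**2.
No constant or linear terms (consistent with a singular point). Quadratic part: v**2. Cubic part: -2*u**3 - u**2*v + u*v**2 + 2*v**3.
The quadratic part v**2 is a perfect square, so there is a single (double) tangent line v = 0, i.e. y = -2. Restricting the cubic part to that line (v = 0) leaves -2*u**3 ≠ 0, so f is not divisible by v and the branch is v² ≈ 2*u**3 to lowest order — this is a cusp.
Classification: cusp.


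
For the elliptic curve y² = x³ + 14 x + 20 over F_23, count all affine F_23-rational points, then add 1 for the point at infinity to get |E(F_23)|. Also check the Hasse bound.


Affine points = {(1, 9), (1, 14), (4, 5), (4, 18), (5, 10), (5, 13), (7, 1), (7, 22), (8, 0), (9, 1), (9, 22), (14, 4), (14, 19), (16, 4), (16, 19), (18, 3), (18, 20)}; affine count = 17; |E(F_23)| = 18.

Discriminant check: Δ ∝ 4a³ + 27b² = 4·14³ + 27·20² = 4·2744 + 27·400 ≡ 18 (mod 23). Nonzero ⇒ E is nonsingular.
For each x ∈ F_23, compute rhs = x³ + 14·x + 20 mod 23, then count y ∈ F_23 with y² ≡ rhs.
  x = 0: rhs = 20, matching y values: none (0 points).
  x = 1: rhs = 12, matching y values: 9, 14 (2 points).
  x = 2: rhs = 10, matching y values: none (0 points).
  x = 3: rhs = 20, matching y values: none (0 points).
  x = 4: rhs = 2, matching y values: 5, 18 (2 points).
  x = 5: rhs = 8, matching y values: 10, 13 (2 points).
  x = 6: rhs = 21, matching y values: none (0 points).
  x = 7: rhs = 1, matching y values: 1, 22 (2 points).
  x = 8: rhs = 0, matching y values: 0 (1 points).
  x = 9: rhs = 1, matching y values: 1, 22 (2 points).
  x = 10: rhs = 10, matching y values: none (0 points).
  x = 11: rhs = 10, matching y values: none (0 points).
  x = 12: rhs = 7, matching y values: none (0 points).
  x = 13: rhs = 7, matching y values: none (0 points).
  x = 14: rhs = 16, matching y values: 4, 19 (2 points).
  x = 15: rhs = 17, matching y values: none (0 points).
  x = 16: rhs = 16, matching y values: 4, 19 (2 points).
  x = 17: rhs = 19, matching y values: none (0 points).
  x = 18: rhs = 9, matching y values: 3, 20 (2 points).
  x = 19: rhs = 15, matching y values: none (0 points).
  x = 20: rhs = 20, matching y values: none (0 points).
  x = 21: rhs = 7, matching y values: none (0 points).
  x = 22: rhs = 5, matching y values: none (0 points).
Total affine count: 17.
Full point count |E(F_23)| = 17 + 1 = 18.
Hasse bound: |18 − (23+1)| = |-6| = 6 ≤ 2√23 ≈ 9.5917 ✓.


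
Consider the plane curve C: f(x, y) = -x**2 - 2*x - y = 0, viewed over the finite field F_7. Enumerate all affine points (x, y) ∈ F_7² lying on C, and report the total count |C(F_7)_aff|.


Affine F_7-points: {(0, 0), (1, 4), (2, 6), (3, 6), (4, 4), (5, 0), (6, 1)}; count = 7.

For each of the 49 pairs (x, y) ∈ F_7², evaluate f(x, y) mod 7. Record the zeros.
  x = 0: [0↦0, 1↦6, 2↦5, 3↦4, 4↦3, 5↦2, 6↦1]  zeros at y ∈ {0}
  x = 1: [0↦4, 1↦3, 2↦2, 3↦1, 4↦0, 5↦6, 6↦5]  zeros at y ∈ {4}
  x = 2: [0↦6, 1↦5, 2↦4, 3↦3, 4↦2, 5↦1, 6↦0]  zeros at y ∈ {6}
  x = 3: [0↦6, 1↦5, 2↦4, 3↦3, 4↦2, 5↦1, 6↦0]  zeros at y ∈ {6}
  x = 4: [0↦4, 1↦3, 2↦2, 3↦1, 4↦0, 5↦6, 6↦5]  zeros at y ∈ {4}
  x = 5: [0↦0, 1↦6, 2↦5, 3↦4, 4↦3, 5↦2, 6↦1]  zeros at y ∈ {0}
  x = 6: [0↦1, 1↦0, 2↦6, 3↦5, 4↦4, 5↦3, 6↦2]  zeros at y ∈ {1}
Collecting zeros: affine points = {(0, 0), (1, 4), (2, 6), (3, 6), (4, 4), (5, 0), (6, 1)}.
Total count |C(F_7)_aff| = 7.


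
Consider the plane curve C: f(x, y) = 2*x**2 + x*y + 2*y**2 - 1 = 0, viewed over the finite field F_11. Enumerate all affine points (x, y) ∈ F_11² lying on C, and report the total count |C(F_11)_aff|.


Affine F_11-points: {(1, 2), (1, 3), (2, 1), (2, 9), (3, 1), (3, 3), (8, 8), (8, 10), (9, 2), (9, 10), (10, 8), (10, 9)}; count = 12.

For each of the 121 pairs (x, y) ∈ F_11², evaluate f(x, y) mod 11. Record the zeros.
  x = 0: [0↦10, 1↦1, 2↦7, 3↦6, 4↦9, 5↦5, 6↦5, 7↦9, 8↦6, 9↦7, 10↦1]  zeros at y ∈ ∅
  x = 1: [0↦1, 1↦4, 2↦0, 3↦0, 4↦4, 5↦1, 6↦2, 7↦7, 8↦5, 9↦7, 10↦2]  zeros at y ∈ {2, 3}
  x = 2: [0↦7, 1↦0, 2↦8, 3↦9, 4↦3, 5↦1, 6↦3, 7↦9, 8↦8, 9↦0, 10↦7]  zeros at y ∈ {1, 9}
  x = 3: [0↦6, 1↦0, 2↦9, 3↦0, 4↦6, 5↦5, 6↦8, 7↦4, 8↦4, 9↦8, 10↦5]  zeros at y ∈ {1, 3}
  x = 4: [0↦9, 1↦4, 2↦3, 3↦6, 4↦2, 5↦2, 6↦6, 7↦3, 8↦4, 9↦9, 10↦7]  zeros at y ∈ ∅
  x = 5: [0↦5, 1↦1, 2↦1, 3↦5, 4↦2, 5↦3, 6↦8, 7↦6, 8↦8, 9↦3, 10↦2]  zeros at y ∈ ∅
  x = 6: [0↦5, 1↦2, 2↦3, 3↦8, 4↦6, 5↦8, 6↦3, 7↦2, 8↦5, 9↦1, 10↦1]  zeros at y ∈ ∅
  x = 7: [0↦9, 1↦7, 2↦9, 3↦4, 4↦3, 5↦6, 6↦2, 7↦2, 8↦6, 9↦3, 10↦4]  zeros at y ∈ ∅
  x = 8: [0↦6, 1↦5, 2↦8, 3↦4, 4↦4, 5↦8, 6↦5, 7↦6, 8↦0, 9↦9, 10↦0]  zeros at y ∈ {8, 10}
  x = 9: [0↦7, 1↦7, 2↦0, 3↦8, 4↦9, 5↦3, 6↦1, 7↦3, 8↦9, 9↦8, 10↦0]  zeros at y ∈ {2, 10}
  x = 10: [0↦1, 1↦2, 2↦7, 3↦5, 4↦7, 5↦2, 6↦1, 7↦4, 8↦0, 9↦0, 10↦4]  zeros at y ∈ {8, 9}
Collecting zeros: affine points = {(1, 2), (1, 3), (2, 1), (2, 9), (3, 1), (3, 3), (8, 8), (8, 10), (9, 2), (9, 10), (10, 8), (10, 9)}.
Total count |C(F_11)_aff| = 12.


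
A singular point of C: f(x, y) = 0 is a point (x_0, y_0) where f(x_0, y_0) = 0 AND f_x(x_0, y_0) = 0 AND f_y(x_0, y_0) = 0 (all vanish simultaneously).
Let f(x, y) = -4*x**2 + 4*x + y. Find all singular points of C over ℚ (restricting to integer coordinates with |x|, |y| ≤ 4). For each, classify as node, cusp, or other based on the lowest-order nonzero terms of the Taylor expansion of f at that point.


No singular points in the scanned grid; C is smooth there.

Compute partial derivatives:
  f_x = 4 - 8*x.
  f_y = 1.
f_y = 1 is a nonzero constant, so f_y never vanishes: no point (x, y) can satisfy f = f_x = f_y = 0. In particular no (x, y) ∈ {−4, ..., 4}² is singular; the curve is smooth.


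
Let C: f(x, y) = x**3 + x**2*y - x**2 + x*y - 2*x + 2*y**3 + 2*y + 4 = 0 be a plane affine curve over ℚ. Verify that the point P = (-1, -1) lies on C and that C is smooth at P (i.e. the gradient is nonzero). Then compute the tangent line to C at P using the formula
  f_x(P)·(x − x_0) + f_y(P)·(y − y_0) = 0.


Tangent line at P: 4*x + 8*y + 12 = 0.

Step 1: f(-1, -1) = 0, so P lies on C.
Step 2: partial derivatives
  f_x(x, y) = 3*x**2 + 2*x*y - 2*x + y - 2, f_y(x, y) = x**2 + x + 6*y**2 + 2.
  f_x(P) = 4, f_y(P) = 8 (gradient nonzero, so P is smooth).
Step 3: tangent line at P: 4·(x − -1) + 8·(y − -1) = 0.
Expanding: 4*x + 8*y + 12 = 0.


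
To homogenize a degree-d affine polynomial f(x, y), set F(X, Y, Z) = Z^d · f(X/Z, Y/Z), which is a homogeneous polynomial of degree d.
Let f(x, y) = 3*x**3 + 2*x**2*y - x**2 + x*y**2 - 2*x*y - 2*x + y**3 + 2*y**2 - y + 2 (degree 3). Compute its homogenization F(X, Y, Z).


F(X, Y, Z) = 3*X**3 + 2*X**2*Y - X**2*Z + X*Y**2 - 2*X*Y*Z - 2*X*Z**2 + Y**3 + 2*Y**2*Z - Y*Z**2 + 2*Z**3

deg(f) = 3.
Substitute x = X/Z, y = Y/Z into f, then multiply by Z^3.
  monomial 3·x^3·y^0 ↦ 3·X^3·Y^0·Z^0.
  monomial 2·x^2·y^1 ↦ 2·X^2·Y^1·Z^0.
  monomial -1·x^2·y^0 ↦ -1·X^2·Y^0·Z^1.
  monomial 1·x^1·y^2 ↦ 1·X^1·Y^2·Z^0.
  monomial -2·x^1·y^1 ↦ -2·X^1·Y^1·Z^1.
  monomial -2·x^1·y^0 ↦ -2·X^1·Y^0·Z^2.
  monomial 1·x^0·y^3 ↦ 1·X^0·Y^3·Z^0.
  monomial 2·x^0·y^2 ↦ 2·X^0·Y^2·Z^1.
  monomial -1·x^0·y^1 ↦ -1·X^0·Y^1·Z^2.
  monomial 2·x^0·y^0 ↦ 2·X^0·Y^0·Z^3.
Collecting: F(X, Y, Z) = 3*X**3 + 2*X**2*Y - X**2*Z + X*Y**2 - 2*X*Y*Z - 2*X*Z**2 + Y**3 + 2*Y**2*Z - Y*Z**2 + 2*Z**3.


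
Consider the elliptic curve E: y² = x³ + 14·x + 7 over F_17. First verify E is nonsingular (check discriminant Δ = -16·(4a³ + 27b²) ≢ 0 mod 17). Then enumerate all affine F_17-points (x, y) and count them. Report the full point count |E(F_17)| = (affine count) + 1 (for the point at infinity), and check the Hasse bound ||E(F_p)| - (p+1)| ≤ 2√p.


Affine points = {(2, 3), (2, 14), (3, 5), (3, 12), (4, 5), (4, 12), (5, 7), (5, 10), (6, 1), (6, 16), (8, 6), (8, 11), (10, 5), (10, 12), (11, 8), (11, 9), (12, 4), (12, 13), (16, 3), (16, 14)}; affine count = 20; |E(F_17)| = 21.

Discriminant check: Δ ∝ 4a³ + 27b² = 4·14³ + 27·7² = 4·2744 + 27·49 ≡ 8 (mod 17). Nonzero ⇒ E is nonsingular.
For each x ∈ F_17, compute rhs = x³ + 14·x + 7 mod 17, then count y ∈ F_17 with y² ≡ rhs.
  x = 0: rhs = 7, matching y values: none (0 points).
  x = 1: rhs = 5, matching y values: none (0 points).
  x = 2: rhs = 9, matching y values: 3, 14 (2 points).
  x = 3: rhs = 8, matching y values: 5, 12 (2 points).
  x = 4: rhs = 8, matching y values: 5, 12 (2 points).
  x = 5: rhs = 15, matching y values: 7, 10 (2 points).
  x = 6: rhs = 1, matching y values: 1, 16 (2 points).
  x = 7: rhs = 6, matching y values: none (0 points).
  x = 8: rhs = 2, matching y values: 6, 11 (2 points).
  x = 9: rhs = 12, matching y values: none (0 points).
  x = 10: rhs = 8, matching y values: 5, 12 (2 points).
  x = 11: rhs = 13, matching y values: 8, 9 (2 points).
  x = 12: rhs = 16, matching y values: 4, 13 (2 points).
  x = 13: rhs = 6, matching y values: none (0 points).
  x = 14: rhs = 6, matching y values: none (0 points).
  x = 15: rhs = 5, matching y values: none (0 points).
  x = 16: rhs = 9, matching y values: 3, 14 (2 points).
Total affine count: 20.
Full point count |E(F_17)| = 20 + 1 = 21.
Hasse bound: |21 − (17+1)| = |3| = 3 ≤ 2√17 ≈ 8.2462 ✓.


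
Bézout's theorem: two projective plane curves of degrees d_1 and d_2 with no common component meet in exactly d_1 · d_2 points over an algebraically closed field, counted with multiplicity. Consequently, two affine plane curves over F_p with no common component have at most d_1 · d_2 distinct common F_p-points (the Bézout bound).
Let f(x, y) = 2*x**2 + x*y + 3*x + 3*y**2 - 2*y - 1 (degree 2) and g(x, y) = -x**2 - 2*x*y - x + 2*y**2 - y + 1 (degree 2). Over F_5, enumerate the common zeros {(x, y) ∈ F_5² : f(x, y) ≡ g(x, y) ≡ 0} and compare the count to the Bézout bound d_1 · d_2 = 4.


Common zeros: ∅; count = 0; Bézout bound = 4.

deg(f) = 2, deg(g) = 2, so Bézout bound = 4.
Scan x ∈ F_5. For each x, list the y ∈ F_5 with f(x, y) ≡ 0 and those with g(x, y) ≡ 0 (mod 5); the common zeros in that column are the intersection.
  x = 0: f ≡ 0 at y ∈ {1, 3}; g ≡ 0 at y ∈ ∅; common: ∅.
  x = 1: f ≡ 0 at y ∈ ∅; g ≡ 0 at y ∈ ∅; common: ∅.
  x = 2: f ≡ 0 at y ∈ {2, 3}; g ≡ 0 at y ∈ {0}; common: ∅.
  x = 3: f ≡ 0 at y ∈ {1, 2}; g ≡ 0 at y ∈ ∅; common: ∅.
  x = 4: f ≡ 0 at y ∈ ∅; g ≡ 0 at y ∈ ∅; common: ∅.
Collecting: common zeros = ∅, so the count is 0.
Comparison with the Bézout bound: 0 ≤ 4 = deg(f)·deg(g), as expected for curves with no common component (the affine F_5-count falls short of the bound because intersections may lie at infinity, over extension fields, or carry multiplicity).


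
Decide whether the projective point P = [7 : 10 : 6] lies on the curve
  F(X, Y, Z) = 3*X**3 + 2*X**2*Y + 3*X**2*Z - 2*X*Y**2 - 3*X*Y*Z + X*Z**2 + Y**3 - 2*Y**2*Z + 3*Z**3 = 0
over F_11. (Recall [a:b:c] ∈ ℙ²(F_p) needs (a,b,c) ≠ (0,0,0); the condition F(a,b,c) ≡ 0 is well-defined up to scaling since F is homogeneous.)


F(7,10,6) ≡ 7 (mod 11); P is NOT on the curve.

Evaluate F(7, 10, 6) term-by-term (mod 11).
  3*X**3 ↦ 3·343·1·1 = 1029
  2*X**2*Y ↦ 2·49·10·1 = 980
  3*X**2*Z ↦ 3·49·1·6 = 882
  -2*X*Y**2 ↦ -2·7·100·1 = -1400
  -3*X*Y*Z ↦ -3·7·10·6 = -1260
  X*Z**2 ↦ 1·7·1·36 = 252
  Y**3 ↦ 1·1·1000·1 = 1000
  -2*Y**2*Z ↦ -2·1·100·6 = -1200
  3*Z**3 ↦ 3·1·1·216 = 648
Sum: F(7, 10, 6) = (1029) + (980) + (882) + (-1400) + (-1260) + (252) + (1000) + (-1200) + (648) = 931.
Reducing mod 11: 931 ≡ 7 (mod 11).
Since F(a, b, c) ≡ 7 ≠ 0 (mod 11), P does NOT lie on the curve.


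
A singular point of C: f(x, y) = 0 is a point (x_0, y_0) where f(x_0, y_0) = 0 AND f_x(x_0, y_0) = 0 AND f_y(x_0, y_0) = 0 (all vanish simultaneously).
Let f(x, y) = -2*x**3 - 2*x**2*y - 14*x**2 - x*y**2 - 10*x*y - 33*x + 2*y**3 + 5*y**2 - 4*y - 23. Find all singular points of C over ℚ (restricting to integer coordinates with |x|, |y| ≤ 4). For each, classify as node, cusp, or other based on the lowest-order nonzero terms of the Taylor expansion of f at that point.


Singular points: {(-2, -1)}; classification: cusp.

Compute partial derivatives:
  f_x = -6*x**2 - 4*x*y - 28*x - y**2 - 10*y - 33.
  f_y = -2*x**2 - 2*x*y - 10*x + 6*y**2 + 10*y - 4.
Scan x_0 ∈ {−4, ..., 4}. For each x_0, f_y(x_0, y) is a polynomial in y; find its integer roots y ∈ {−4, ..., 4}, then test f_x and f at those candidates.
  x = -4: f_y(-4, y) = 6*y**2 + 18*y + 4; no integer root y with |y| ≤ 4.
  x = -3: f_y(-3, y) = 6*y**2 + 16*y + 8; vanishes at y ∈ {-2}. (-3, -2): f_x = -11 ≠ 0.
  x = -2: f_y(-2, y) = 6*y**2 + 14*y + 8; vanishes at y ∈ {-1}. (-2, -1): f_x = 0, f = 0 — SINGULAR.
  x = -1: f_y(-1, y) = 6*y**2 + 12*y + 4; no integer root y with |y| ≤ 4.
  x = 0: f_y(0, y) = 6*y**2 + 10*y - 4; vanishes at y ∈ {-2}. (0, -2): f_x = -17 ≠ 0.
  x = 1: f_y(1, y) = 6*y**2 + 8*y - 16; no integer root y with |y| ≤ 4.
  x = 2: f_y(2, y) = 6*y**2 + 6*y - 32; no integer root y with |y| ≤ 4.
  x = 3: f_y(3, y) = 6*y**2 + 4*y - 52; no integer root y with |y| ≤ 4.
  x = 4: f_y(4, y) = 6*y**2 + 2*y - 76; no integer root y with |y| ≤ 4.
Only singular point on the grid: (-2, -1).
Classify: substitute x = -2 + u, y = -1 + v and expand: f = -2*u**3 - 2*u**2*v - u*v**2 + 2*v**3 + v**2.
No constant or linear terms (consistent with a singular point). Quadratic part: v**2. Cubic part: -2*u**3 - 2*u**2*v - u*v**2 + 2*v**3.
The quadratic part v**2 is a perfect square, so there is a single (double) tangent line v = 0, i.e. y = -1. Restricting the cubic part to that line (v = 0) leaves -2*u**3 ≠ 0, so f is not divisible by v and the branch is v² ≈ 2*u**3 to lowest order — this is a cusp.
Classification: cusp.


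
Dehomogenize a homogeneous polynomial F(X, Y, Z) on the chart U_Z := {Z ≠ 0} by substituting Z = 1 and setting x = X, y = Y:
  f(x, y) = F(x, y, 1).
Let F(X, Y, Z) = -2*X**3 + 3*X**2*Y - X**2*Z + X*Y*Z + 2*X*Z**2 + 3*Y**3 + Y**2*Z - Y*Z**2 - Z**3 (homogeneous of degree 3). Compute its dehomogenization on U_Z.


f(x, y) = -2*x**3 + 3*x**2*y - x**2 + x*y + 2*x + 3*y**3 + y**2 - y - 1

On U_Z we set Z = 1. Each monomial c·X^i·Y^j·Z^k in F becomes c·x^i·y^j·1^k = c·x^i·y^j.
Substituting Z = 1: F(X, Y, 1) = -2*x**3 + 3*x**2*y - x**2 + x*y + 2*x + 3*y**3 + y**2 - y - 1.
Note: deg(f) ≤ deg(F) = 3; strict inequality happens when F is divisible by Z (lost terms).


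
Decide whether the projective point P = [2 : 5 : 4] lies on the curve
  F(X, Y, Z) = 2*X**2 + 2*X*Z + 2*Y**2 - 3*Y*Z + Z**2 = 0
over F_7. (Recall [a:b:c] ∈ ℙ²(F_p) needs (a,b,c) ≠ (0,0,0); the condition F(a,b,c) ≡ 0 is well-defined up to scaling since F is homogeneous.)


F(2,5,4) ≡ 2 (mod 7); P is NOT on the curve.

Evaluate F(2, 5, 4) term-by-term (mod 7).
  2*X**2 ↦ 2·4·1·1 = 8
  2*X*Z ↦ 2·2·1·4 = 16
  2*Y**2 ↦ 2·1·25·1 = 50
  -3*Y*Z ↦ -3·1·5·4 = -60
  Z**2 ↦ 1·1·1·16 = 16
Sum: F(2, 5, 4) = (8) + (16) + (50) + (-60) + (16) = 30.
Reducing mod 7: 30 ≡ 2 (mod 7).
Since F(a, b, c) ≡ 2 ≠ 0 (mod 7), P does NOT lie on the curve.


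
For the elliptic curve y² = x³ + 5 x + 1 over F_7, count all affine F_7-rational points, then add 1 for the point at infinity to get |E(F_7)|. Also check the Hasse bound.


Affine points = {(0, 1), (0, 6), (1, 0), (3, 1), (3, 6), (4, 1), (4, 6), (5, 2), (5, 5), (6, 3), (6, 4)}; affine count = 11; |E(F_7)| = 12.

Discriminant check: Δ ∝ 4a³ + 27b² = 4·5³ + 27·1² = 4·125 + 27·1 ≡ 2 (mod 7). Nonzero ⇒ E is nonsingular.
For each x ∈ F_7, compute rhs = x³ + 5·x + 1 mod 7, then count y ∈ F_7 with y² ≡ rhs.
  x = 0: rhs = 1, matching y values: 1, 6 (2 points).
  x = 1: rhs = 0, matching y values: 0 (1 points).
  x = 2: rhs = 5, matching y values: none (0 points).
  x = 3: rhs = 1, matching y values: 1, 6 (2 points).
  x = 4: rhs = 1, matching y values: 1, 6 (2 points).
  x = 5: rhs = 4, matching y values: 2, 5 (2 points).
  x = 6: rhs = 2, matching y values: 3, 4 (2 points).
Total affine count: 11.
Full point count |E(F_7)| = 11 + 1 = 12.
Hasse bound: |12 − (7+1)| = |4| = 4 ≤ 2√7 ≈ 5.2915 ✓.


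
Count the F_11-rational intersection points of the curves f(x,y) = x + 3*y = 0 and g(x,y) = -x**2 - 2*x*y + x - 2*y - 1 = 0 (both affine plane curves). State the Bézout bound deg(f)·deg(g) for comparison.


Common zeros: ∅; count = 0; Bézout bound = 2.

deg(f) = 1, deg(g) = 2, so Bézout bound = 2.
Scan x ∈ F_11. For each x, list the y ∈ F_11 with f(x, y) ≡ 0 and those with g(x, y) ≡ 0 (mod 11); the common zeros in that column are the intersection.
  x = 0: f ≡ 0 at y ∈ {0}; g ≡ 0 at y ∈ {5}; common: ∅.
  x = 1: f ≡ 0 at y ∈ {7}; g ≡ 0 at y ∈ {8}; common: ∅.
  x = 2: f ≡ 0 at y ∈ {3}; g ≡ 0 at y ∈ {5}; common: ∅.
  x = 3: f ≡ 0 at y ∈ {10}; g ≡ 0 at y ∈ {6}; common: ∅.
  x = 4: f ≡ 0 at y ∈ {6}; g ≡ 0 at y ∈ {2}; common: ∅.
  x = 5: f ≡ 0 at y ∈ {2}; g ≡ 0 at y ∈ {1}; common: ∅.
  x = 6: f ≡ 0 at y ∈ {9}; g ≡ 0 at y ∈ {8}; common: ∅.
  x = 7: f ≡ 0 at y ∈ {5}; g ≡ 0 at y ∈ {9}; common: ∅.
  x = 8: f ≡ 0 at y ∈ {1}; g ≡ 0 at y ∈ {6}; common: ∅.
  x = 9: f ≡ 0 at y ∈ {8}; g ≡ 0 at y ∈ {9}; common: ∅.
  x = 10: f ≡ 0 at y ∈ {4}; g ≡ 0 at y ∈ ∅; common: ∅.
Collecting: common zeros = ∅, so the count is 0.
Comparison with the Bézout bound: 0 ≤ 2 = deg(f)·deg(g), as expected for curves with no common component (the affine F_11-count falls short of the bound because intersections may lie at infinity, over extension fields, or carry multiplicity).


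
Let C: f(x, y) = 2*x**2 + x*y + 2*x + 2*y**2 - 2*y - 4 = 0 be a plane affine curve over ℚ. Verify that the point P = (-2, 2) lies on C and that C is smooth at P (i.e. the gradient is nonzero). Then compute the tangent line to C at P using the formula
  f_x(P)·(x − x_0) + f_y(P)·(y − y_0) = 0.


Tangent line at P: -4*x + 4*y - 16 = 0.

Step 1: f(-2, 2) = 0, so P lies on C.
Step 2: partial derivatives
  f_x(x, y) = 4*x + y + 2, f_y(x, y) = x + 4*y - 2.
  f_x(P) = -4, f_y(P) = 4 (gradient nonzero, so P is smooth).
Step 3: tangent line at P: -4·(x − -2) + 4·(y − 2) = 0.
Expanding: -4*x + 4*y - 16 = 0.


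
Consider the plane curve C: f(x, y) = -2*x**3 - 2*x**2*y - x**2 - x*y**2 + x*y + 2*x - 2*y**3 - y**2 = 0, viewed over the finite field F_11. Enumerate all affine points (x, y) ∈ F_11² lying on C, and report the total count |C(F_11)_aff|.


Affine F_11-points: {(0, 0), (0, 5), (1, 4), (1, 7), (1, 10), (2, 7), (2, 9), (2, 10), (3, 10), (4, 3), (6, 7), (8, 2), (10, 6)}; count = 13.

For each of the 121 pairs (x, y) ∈ F_11², evaluate f(x, y) mod 11. Record the zeros.
  x = 0: [0↦0, 1↦8, 2↦2, 3↦3, 4↦10, 5↦0, 6↦5, 7↦2, 8↦1, 9↦1, 10↦1]  zeros at y ∈ {0, 5}
  x = 1: [0↦10, 1↦5, 2↦6, 3↦1, 4↦0, 5↦2, 6↦6, 7↦0, 8↦5, 9↦9, 10↦0]  zeros at y ∈ {4, 7, 10}
  x = 2: [0↦6, 1↦6, 2↦10, 3↦6, 4↦4, 5↦3, 6↦2, 7↦0, 8↦7, 9↦0, 10↦0]  zeros at y ∈ {7, 9, 10}
  x = 3: [0↦9, 1↦10, 2↦2, 3↦6, 4↦10, 5↦2, 6↦3, 7↦1, 8↦6, 9↦6, 10↦0]  zeros at y ∈ {10}
  x = 4: [0↦7, 1↦5, 2↦3, 3↦0, 4↦6, 5↦9, 6↦8, 7↦2, 8↦1, 9↦4, 10↦10]  zeros at y ∈ {3}
  x = 5: [0↦10, 1↦1, 2↦1, 3↦9, 4↦2, 5↦1, 6↦5, 7↦2, 8↦2, 9↦4, 10↦7]  zeros at y ∈ ∅
  x = 6: [0↦6, 1↦8, 2↦6, 3↦10, 4↦8, 5↦10, 6↦4, 7↦0, 8↦8, 9↦5, 10↦1]  zeros at y ∈ {7}
  x = 7: [0↦5, 1↦3, 2↦6, 3↦2, 4↦1, 5↦2, 6↦4, 7↦6, 8↦7, 9↦6, 10↦2]  zeros at y ∈ ∅
  x = 8: [0↦6, 1↦7, 2↦0, 3↦6, 4↦2, 5↦9, 6↦4, 7↦8, 8↦9, 9↦6, 10↦9]  zeros at y ∈ {2}
  x = 9: [0↦8, 1↦8, 2↦9, 3↦10, 4↦10, 5↦8, 6↦3, 7↦5, 8↦2, 9↦4, 10↦10]  zeros at y ∈ ∅
  x = 10: [0↦10, 1↦5, 2↦10, 3↦2, 4↦2, 5↦9, 6↦0, 7↦7, 8↦7, 9↦10, 10↦4]  zeros at y ∈ {6}
Collecting zeros: affine points = {(0, 0), (0, 5), (1, 4), (1, 7), (1, 10), (2, 7), (2, 9), (2, 10), (3, 10), (4, 3), (6, 7), (8, 2), (10, 6)}.
Total count |C(F_11)_aff| = 13.


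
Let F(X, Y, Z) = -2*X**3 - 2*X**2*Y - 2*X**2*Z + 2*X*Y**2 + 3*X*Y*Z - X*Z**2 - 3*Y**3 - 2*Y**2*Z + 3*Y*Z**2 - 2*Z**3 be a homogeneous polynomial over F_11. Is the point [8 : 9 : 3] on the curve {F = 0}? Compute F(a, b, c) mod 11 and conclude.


F(8,9,3) ≡ 7 (mod 11); P is NOT on the curve.

Evaluate F(8, 9, 3) term-by-term (mod 11).
  -2*X**3 ↦ -2·512·1·1 = -1024
  -2*X**2*Y ↦ -2·64·9·1 = -1152
  -2*X**2*Z ↦ -2·64·1·3 = -384
  2*X*Y**2 ↦ 2·8·81·1 = 1296
  3*X*Y*Z ↦ 3·8·9·3 = 648
  -X*Z**2 ↦ -1·8·1·9 = -72
  -3*Y**3 ↦ -3·1·729·1 = -2187
  -2*Y**2*Z ↦ -2·1·81·3 = -486
  3*Y*Z**2 ↦ 3·1·9·9 = 243
  -2*Z**3 ↦ -2·1·1·27 = -54
Sum: F(8, 9, 3) = (-1024) + (-1152) + (-384) + (1296) + (648) + (-72) + (-2187) + (-486) + (243) + (-54) = -3172.
Reducing mod 11: -3172 ≡ 7 (mod 11).
Since F(a, b, c) ≡ 7 ≠ 0 (mod 11), P does NOT lie on the curve.


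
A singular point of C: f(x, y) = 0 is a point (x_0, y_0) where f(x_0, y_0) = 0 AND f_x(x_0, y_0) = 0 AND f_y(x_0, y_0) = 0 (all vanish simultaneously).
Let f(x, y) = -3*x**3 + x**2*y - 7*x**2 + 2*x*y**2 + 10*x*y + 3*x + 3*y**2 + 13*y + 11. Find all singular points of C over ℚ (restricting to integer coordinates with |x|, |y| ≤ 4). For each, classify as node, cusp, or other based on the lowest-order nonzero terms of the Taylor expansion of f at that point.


Singular points: {(-1, -2)}; classification: cusp.

Compute partial derivatives:
  f_x = -9*x**2 + 2*x*y - 14*x + 2*y**2 + 10*y + 3.
  f_y = x**2 + 4*x*y + 10*x + 6*y + 13.
Scan x_0 ∈ {−4, ..., 4}. For each x_0, f_y(x_0, y) is a polynomial in y; find its integer roots y ∈ {−4, ..., 4}, then test f_x and f at those candidates.
  x = -4: f_y(-4, y) = -10*y - 11; no integer root y with |y| ≤ 4.
  x = -3: f_y(-3, y) = -6*y - 8; no integer root y with |y| ≤ 4.
  x = -2: f_y(-2, y) = -2*y - 3; no integer root y with |y| ≤ 4.
  x = -1: f_y(-1, y) = 2*y + 4; vanishes at y ∈ {-2}. (-1, -2): f_x = 0, f = 0 — SINGULAR.
  x = 0: f_y(0, y) = 6*y + 13; no integer root y with |y| ≤ 4.
  x = 1: f_y(1, y) = 10*y + 24; no integer root y with |y| ≤ 4.
  x = 2: f_y(2, y) = 14*y + 37; no integer root y with |y| ≤ 4.
  x = 3: f_y(3, y) = 18*y + 52; no integer root y with |y| ≤ 4.
  x = 4: f_y(4, y) = 22*y + 69; no integer root y with |y| ≤ 4.
Only singular point on the grid: (-1, -2).
Classify: substitute x = -1 + u, y = -2 + v and expand: f = -3*u**3 + u**2*v + 2*u*v**2 + v**2.
No constant or linear terms (consistent with a singular point). Quadratic part: v**2. Cubic part: -3*u**3 + u**2*v + 2*u*v**2.
The quadratic part v**2 is a perfect square, so there is a single (double) tangent line v = 0, i.e. y = -2. Restricting the cubic part to that line (v = 0) leaves -3*u**3 ≠ 0, so f is not divisible by v and the branch is v² ≈ 3*u**3 to lowest order — this is a cusp.
Classification: cusp.


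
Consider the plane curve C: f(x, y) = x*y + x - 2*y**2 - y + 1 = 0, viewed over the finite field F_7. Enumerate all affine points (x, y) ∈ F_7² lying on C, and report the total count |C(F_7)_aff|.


Affine F_7-points: {(0, 4), (0, 6), (1, 1), (1, 6), (2, 5), (2, 6), (3, 2), (3, 6), (4, 6), (5, 3), (5, 6), (6, 0), (6, 6)}; count = 13.

For each of the 49 pairs (x, y) ∈ F_7², evaluate f(x, y) mod 7. Record the zeros.
  x = 0: [0↦1, 1↦5, 2↦5, 3↦1, 4↦0, 5↦2, 6↦0]  zeros at y ∈ {4, 6}
  x = 1: [0↦2, 1↦0, 2↦1, 3↦5, 4↦5, 5↦1, 6↦0]  zeros at y ∈ {1, 6}
  x = 2: [0↦3, 1↦2, 2↦4, 3↦2, 4↦3, 5↦0, 6↦0]  zeros at y ∈ {5, 6}
  x = 3: [0↦4, 1↦4, 2↦0, 3↦6, 4↦1, 5↦6, 6↦0]  zeros at y ∈ {2, 6}
  x = 4: [0↦5, 1↦6, 2↦3, 3↦3, 4↦6, 5↦5, 6↦0]  zeros at y ∈ {6}
  x = 5: [0↦6, 1↦1, 2↦6, 3↦0, 4↦4, 5↦4, 6↦0]  zeros at y ∈ {3, 6}
  x = 6: [0↦0, 1↦3, 2↦2, 3↦4, 4↦2, 5↦3, 6↦0]  zeros at y ∈ {0, 6}
Collecting zeros: affine points = {(0, 4), (0, 6), (1, 1), (1, 6), (2, 5), (2, 6), (3, 2), (3, 6), (4, 6), (5, 3), (5, 6), (6, 0), (6, 6)}.
Total count |C(F_7)_aff| = 13.


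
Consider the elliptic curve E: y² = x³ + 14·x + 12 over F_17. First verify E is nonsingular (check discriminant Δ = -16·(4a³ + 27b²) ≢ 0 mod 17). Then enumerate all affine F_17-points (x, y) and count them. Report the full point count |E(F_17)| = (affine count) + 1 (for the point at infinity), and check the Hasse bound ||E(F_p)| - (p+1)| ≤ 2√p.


Affine points = {(3, 8), (3, 9), (4, 8), (4, 9), (9, 0), (10, 8), (10, 9), (11, 1), (11, 16), (12, 2), (12, 15)}; affine count = 11; |E(F_17)| = 12.

Discriminant check: Δ ∝ 4a³ + 27b² = 4·14³ + 27·12² = 4·2744 + 27·144 ≡ 6 (mod 17). Nonzero ⇒ E is nonsingular.
For each x ∈ F_17, compute rhs = x³ + 14·x + 12 mod 17, then count y ∈ F_17 with y² ≡ rhs.
  x = 0: rhs = 12, matching y values: none (0 points).
  x = 1: rhs = 10, matching y values: none (0 points).
  x = 2: rhs = 14, matching y values: none (0 points).
  x = 3: rhs = 13, matching y values: 8, 9 (2 points).
  x = 4: rhs = 13, matching y values: 8, 9 (2 points).
  x = 5: rhs = 3, matching y values: none (0 points).
  x = 6: rhs = 6, matching y values: none (0 points).
  x = 7: rhs = 11, matching y values: none (0 points).
  x = 8: rhs = 7, matching y values: none (0 points).
  x = 9: rhs = 0, matching y values: 0 (1 points).
  x = 10: rhs = 13, matching y values: 8, 9 (2 points).
  x = 11: rhs = 1, matching y values: 1, 16 (2 points).
  x = 12: rhs = 4, matching y values: 2, 15 (2 points).
  x = 13: rhs = 11, matching y values: none (0 points).
  x = 14: rhs = 11, matching y values: none (0 points).
  x = 15: rhs = 10, matching y values: none (0 points).
  x = 16: rhs = 14, matching y values: none (0 points).
Total affine count: 11.
Full point count |E(F_17)| = 11 + 1 = 12.
Hasse bound: |12 − (17+1)| = |-6| = 6 ≤ 2√17 ≈ 8.2462 ✓.
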